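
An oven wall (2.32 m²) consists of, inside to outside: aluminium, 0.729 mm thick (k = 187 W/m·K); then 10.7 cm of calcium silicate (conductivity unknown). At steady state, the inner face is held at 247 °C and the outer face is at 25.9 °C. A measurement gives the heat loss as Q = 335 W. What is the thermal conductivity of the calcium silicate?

k = 0.0699 W/m·K

ΣR = ΔT/Q = |247 − 25.9|/335 = 0.6600 K/W
Known resistances:
  R_aluminium = L/(kA) = 7.29×10^-4/(187·2.32) = 1.680×10^-6 K/W
R_calcium silicate = ΣR − ΣR_known = 0.6600 − 1.680×10^-6 = 0.6600 K/W
L/(kA) = 0.6600 ⇒ k = 0.107/(0.6600·2.32) = 0.0699 W/m·K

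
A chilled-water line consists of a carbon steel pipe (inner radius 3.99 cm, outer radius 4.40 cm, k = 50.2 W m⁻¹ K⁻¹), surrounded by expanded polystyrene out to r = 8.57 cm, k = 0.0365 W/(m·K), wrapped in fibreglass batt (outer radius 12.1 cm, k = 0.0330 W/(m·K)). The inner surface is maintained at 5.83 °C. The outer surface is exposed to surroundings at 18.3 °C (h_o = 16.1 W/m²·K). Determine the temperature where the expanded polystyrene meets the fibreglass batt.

T = 13.6 °C

Series thermal resistances, inner to outer:
  R'_carbon steel = ln(0.0440/0.0399)/(2πk) = 0.09781/(2π·50.2) = 3.101×10^-4 m·K/W
  R'_expanded polystyrene = ln(0.0857/0.0440)/(2πk) = 0.6667/(2π·0.0365) = 2.907 m·K/W
  R'_fibreglass batt = ln(0.121/0.0857)/(2πk) = 0.3449/(2π·0.0330) = 1.664 m·K/W
  R'_conv,out = 1/(2πr h) = 1/(2π·0.121·16.1) = 0.08170 m·K/W
ΣR = 3.101×10^-4 + 2.907 + 1.664 + 0.08170 = 4.653 m·K/W
Q' = ΔT/ΣR = (5.83 °C − 18.3 °C)/4.653 = -2.680 W/m
From the inner boundary to the expanded polystyrene/fibreglass batt interface, ΣR_partial = 2.907 m·K/W.
T_interface = T_in − Q'·ΣR_partial = 5.83 °C − (-2.680)(2.907) = 13.6 °C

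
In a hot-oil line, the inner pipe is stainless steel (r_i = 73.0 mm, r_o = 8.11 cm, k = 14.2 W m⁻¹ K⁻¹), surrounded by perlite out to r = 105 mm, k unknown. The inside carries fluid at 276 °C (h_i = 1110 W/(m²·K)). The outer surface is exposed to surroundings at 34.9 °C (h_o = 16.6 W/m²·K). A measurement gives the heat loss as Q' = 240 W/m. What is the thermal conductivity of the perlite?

k = 0.0452 W/m·K

ΣR = ΔT/Q' = |276 − 34.9|/240 = 1.005 m·K/W
Known resistances:
  R'_conv,in = 1/(2πr h) = 1/(2π·0.0730·1110) = 0.001964 m·K/W
  R'_stainless steel = ln(0.0811/0.0730)/(2πk) = 0.1052/(2π·14.2) = 0.001179 m·K/W
  R'_conv,out = 1/(2πr h) = 1/(2π·0.105·16.6) = 0.09131 m·K/W
R_perlite = ΣR − ΣR_known = 1.005 − 0.09445 = 0.9105 m·K/W
ln(r₂/r₁)/(2πk) = 0.9105 ⇒ k = 0.2583/(2π·0.9105) = 0.0452 W/m·K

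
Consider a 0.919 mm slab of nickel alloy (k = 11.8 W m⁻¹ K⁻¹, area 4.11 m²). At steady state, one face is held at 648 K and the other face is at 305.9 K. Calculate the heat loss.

Q = 18100 kW

Q = kA·ΔT/L = 11.8 × 4.11 × |648 K − 305.9 K| / 9.19×10^-4 = 1.81×10^7 W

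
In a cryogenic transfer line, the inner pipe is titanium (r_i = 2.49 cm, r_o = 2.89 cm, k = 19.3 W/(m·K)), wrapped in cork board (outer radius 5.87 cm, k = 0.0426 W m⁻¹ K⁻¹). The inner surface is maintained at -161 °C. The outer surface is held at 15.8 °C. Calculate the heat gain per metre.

Q' = 66.8 W/m

Series thermal resistances, inner to outer:
  R'_titanium = ln(0.0289/0.0249)/(2πk) = 0.1490/(2π·19.3) = 0.001228 m·K/W
  R'_cork board = ln(0.0587/0.0289)/(2πk) = 0.7086/(2π·0.0426) = 2.647 m·K/W
ΣR = 0.001228 + 2.647 = 2.648 m·K/W
Q' = ΔT/ΣR = (-161 °C − 15.8 °C)/2.648 = -66.8 W/m
(Negative Q' ⇒ heat flows inward; heat gain = 66.8 W/m.)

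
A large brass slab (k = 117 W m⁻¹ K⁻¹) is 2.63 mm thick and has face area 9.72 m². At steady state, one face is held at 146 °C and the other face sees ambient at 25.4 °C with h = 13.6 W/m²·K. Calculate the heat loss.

Series thermal resistances, inner to outer:
  R_brass = L/(kA) = 0.00263/(117·9.72) = 2.313×10^-6 K/W
  R_conv,out = 1/(hA) = 1/(13.6·9.72) = 0.007565 K/W
ΣR = 2.313×10^-6 + 0.007565 = 0.007567 K/W
Q = ΔT/ΣR = (146 °C − 25.4 °C)/0.007567 = 15900 W

Q = 15.9 kW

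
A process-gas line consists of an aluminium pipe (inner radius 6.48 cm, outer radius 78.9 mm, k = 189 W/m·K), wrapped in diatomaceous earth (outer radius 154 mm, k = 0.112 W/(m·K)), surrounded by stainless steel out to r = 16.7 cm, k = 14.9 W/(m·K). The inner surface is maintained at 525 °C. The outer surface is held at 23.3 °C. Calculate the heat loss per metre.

Series thermal resistances, inner to outer:
  R'_aluminium = ln(0.0789/0.0648)/(2πk) = 0.1969/(2π·189) = 1.658×10^-4 m·K/W
  R'_diatomaceous earth = ln(0.154/0.0789)/(2πk) = 0.6688/(2π·0.112) = 0.9503 m·K/W
  R'_stainless steel = ln(0.167/0.154)/(2πk) = 0.08104/(2π·14.9) = 8.656×10^-4 m·K/W
ΣR = 1.658×10^-4 + 0.9503 + 8.656×10^-4 = 0.9513 m·K/W
Q' = ΔT/ΣR = (525 °C − 23.3 °C)/0.9513 = 527 W/m

Q' = 527 W/m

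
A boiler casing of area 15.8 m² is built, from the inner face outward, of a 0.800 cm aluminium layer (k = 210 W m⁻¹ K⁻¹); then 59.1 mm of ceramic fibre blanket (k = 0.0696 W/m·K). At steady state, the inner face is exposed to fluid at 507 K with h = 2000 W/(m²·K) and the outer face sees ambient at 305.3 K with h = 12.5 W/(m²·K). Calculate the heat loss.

Series thermal resistances, inner to outer:
  R_conv,in = 1/(hA) = 1/(2000·15.8) = 3.165×10^-5 K/W
  R_aluminium = L/(kA) = 0.00800/(210·15.8) = 2.411×10^-6 K/W
  R_ceramic fibre blanket = L/(kA) = 0.0591/(0.0696·15.8) = 0.05374 K/W
  R_conv,out = 1/(hA) = 1/(12.5·15.8) = 0.005063 K/W
ΣR = 3.165×10^-5 + 2.411×10^-6 + 0.05374 + 0.005063 = 0.05884 K/W
Q = ΔT/ΣR = (507 K − 305.3 K)/0.05884 = 3430 W

Q = 3430 W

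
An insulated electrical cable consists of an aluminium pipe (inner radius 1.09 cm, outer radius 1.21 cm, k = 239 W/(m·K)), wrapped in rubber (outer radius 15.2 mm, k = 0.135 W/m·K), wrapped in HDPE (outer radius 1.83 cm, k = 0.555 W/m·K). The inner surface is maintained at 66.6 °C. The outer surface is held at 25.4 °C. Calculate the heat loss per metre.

Resistance network (inner→outer):
  R'_aluminium = ln(0.0121/0.0109)/(2πk) = 0.1044/(2π·239) = 6.955×10^-5 m·K/W
  R'_rubber = ln(0.0152/0.0121)/(2πk) = 0.2281/(2π·0.135) = 0.2689 m·K/W
  R'_HDPE = ln(0.0183/0.0152)/(2πk) = 0.1856/(2π·0.555) = 0.05323 m·K/W
ΣR = 6.955×10^-5 + 0.2689 + 0.05323 = 0.3222 m·K/W
Q' = ΔT/ΣR = (66.6 °C − 25.4 °C)/0.3222 = 128 W/m

Q' = 128 W/m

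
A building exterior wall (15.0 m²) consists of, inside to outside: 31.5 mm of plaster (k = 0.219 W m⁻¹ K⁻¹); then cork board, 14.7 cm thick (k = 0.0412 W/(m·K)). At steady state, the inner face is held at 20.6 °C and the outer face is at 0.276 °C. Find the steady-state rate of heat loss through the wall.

Resistance network (inner→outer):
  R_plaster = L/(kA) = 0.0315/(0.219·15.0) = 0.009589 K/W
  R_cork board = L/(kA) = 0.147/(0.0412·15.0) = 0.2379 K/W
ΣR = 0.009589 + 0.2379 = 0.2475 K/W
Q = ΔT/ΣR = (20.6 °C − 0.276 °C)/0.2475 = 82.1 W

Q = 82.1 W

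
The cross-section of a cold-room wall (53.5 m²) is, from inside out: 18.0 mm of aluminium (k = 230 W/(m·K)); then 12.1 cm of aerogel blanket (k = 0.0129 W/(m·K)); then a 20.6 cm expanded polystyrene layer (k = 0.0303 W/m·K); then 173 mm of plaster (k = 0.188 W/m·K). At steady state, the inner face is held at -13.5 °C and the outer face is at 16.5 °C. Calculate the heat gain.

Resistance network (inner→outer):
  R_aluminium = L/(kA) = 0.0180/(230·53.5) = 1.463×10^-6 K/W
  R_aerogel blanket = L/(kA) = 0.121/(0.0129·53.5) = 0.1753 K/W
  R_expanded polystyrene = L/(kA) = 0.206/(0.0303·53.5) = 0.1271 K/W
  R_plaster = L/(kA) = 0.173/(0.188·53.5) = 0.01720 K/W
ΣR = 1.463×10^-6 + 0.1753 + 0.1271 + 0.01720 = 0.3196 K/W
Q = ΔT/ΣR = (-13.5 °C − 16.5 °C)/0.3196 = -93.9 W
(Negative Q ⇒ heat flows inward; heat gain = 93.9 W.)

Q = 93.9 W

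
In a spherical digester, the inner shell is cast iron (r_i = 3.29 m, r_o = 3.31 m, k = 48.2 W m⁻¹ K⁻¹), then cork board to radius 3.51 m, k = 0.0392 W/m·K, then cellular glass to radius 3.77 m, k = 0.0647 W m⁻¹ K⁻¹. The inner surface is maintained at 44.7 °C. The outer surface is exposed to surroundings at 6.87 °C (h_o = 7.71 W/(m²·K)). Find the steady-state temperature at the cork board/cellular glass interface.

Resistance network (inner→outer):
  R_cast iron = (1/3.29 − 1/3.31)/(4πk) = 0.001837/(4π·48.2) = 3.032×10^-6 K/W
  R_cork board = (1/3.31 − 1/3.51)/(4πk) = 0.01721/(4π·0.0392) = 0.03495 K/W
  R_cellular glass = (1/3.51 − 1/3.77)/(4πk) = 0.01965/(4π·0.0647) = 0.02417 K/W
  R_conv,out = 1/(4πr²h) = 1/(4π·3.77²·7.71) = 7.262×10^-4 K/W
ΣR = 3.032×10^-6 + 0.03495 + 0.02417 + 7.262×10^-4 = 0.05985 K/W
Q = ΔT/ΣR = (44.7 °C − 6.87 °C)/0.05985 = 632.1 W
From the inner boundary to the cork board/cellular glass interface, ΣR_partial = 0.03495 K/W.
T_interface = T_in − Q·ΣR_partial = 44.7 °C − (632.1)(0.03495) = 22.6 °C

T = 22.6 °C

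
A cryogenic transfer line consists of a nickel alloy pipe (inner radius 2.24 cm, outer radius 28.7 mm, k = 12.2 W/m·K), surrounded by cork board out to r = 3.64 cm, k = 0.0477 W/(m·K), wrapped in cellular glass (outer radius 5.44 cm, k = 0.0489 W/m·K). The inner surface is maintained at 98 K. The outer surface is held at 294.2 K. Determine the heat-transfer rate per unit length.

Resistance network (inner→outer):
  R'_nickel alloy = ln(0.0287/0.0224)/(2πk) = 0.2478/(2π·12.2) = 0.003233 m·K/W
  R'_cork board = ln(0.0364/0.0287)/(2πk) = 0.2377/(2π·0.0477) = 0.7930 m·K/W
  R'_cellular glass = ln(0.0544/0.0364)/(2πk) = 0.4018/(2π·0.0489) = 1.308 m·K/W
ΣR = 0.003233 + 0.7930 + 1.308 = 2.104 m·K/W
Q' = ΔT/ΣR = (98 K − 294.2 K)/2.104 = -93.3 W/m
(Negative Q' ⇒ heat flows inward; heat gain = 93.3 W/m.)

Q' = 93.3 W/m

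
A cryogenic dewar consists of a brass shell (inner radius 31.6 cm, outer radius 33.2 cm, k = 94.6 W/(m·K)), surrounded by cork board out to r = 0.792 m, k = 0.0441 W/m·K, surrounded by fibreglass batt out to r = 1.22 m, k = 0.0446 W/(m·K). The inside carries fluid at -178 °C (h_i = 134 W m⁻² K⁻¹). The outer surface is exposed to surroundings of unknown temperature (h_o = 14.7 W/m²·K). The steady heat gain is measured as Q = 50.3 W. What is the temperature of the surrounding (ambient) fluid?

T_out = 21.0 °C

Sum the resistances:
  R_conv,in = 1/(4πr²h) = 1/(4π·0.316²·134) = 0.005947 K/W
  R_brass = (1/0.316 − 1/0.332)/(4πk) = 0.1525/(4π·94.6) = 1.283×10^-4 K/W
  R_cork board = (1/0.332 − 1/0.792)/(4πk) = 1.749/(4π·0.0441) = 3.157 K/W
  R_fibreglass batt = (1/0.792 − 1/1.22)/(4πk) = 0.4430/(4π·0.0446) = 0.7903 K/W
  R_conv,out = 1/(4πr²h) = 1/(4π·1.22²·14.7) = 0.003637 K/W
ΣR = 3.957 K/W
ΔT = Q·ΣR = 50.3 × 3.957 = 199.0 K
Heat flows inward, so T_out = T_in + ΔT = -178 + 199.0 = 21.0 °C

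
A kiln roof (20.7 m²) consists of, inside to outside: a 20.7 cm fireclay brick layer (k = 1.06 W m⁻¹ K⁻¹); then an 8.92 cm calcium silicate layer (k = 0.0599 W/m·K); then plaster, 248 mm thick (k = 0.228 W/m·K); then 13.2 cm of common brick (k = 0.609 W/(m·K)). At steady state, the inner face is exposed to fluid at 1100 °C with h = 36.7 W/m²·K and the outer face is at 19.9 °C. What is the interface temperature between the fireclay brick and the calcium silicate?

T = 1020 °C

Treat each layer as a resistance in series:
  R_conv,in = 1/(hA) = 1/(36.7·20.7) = 0.001316 K/W
  R_fireclay brick = L/(kA) = 0.207/(1.06·20.7) = 0.009434 K/W
  R_calcium silicate = L/(kA) = 0.0892/(0.0599·20.7) = 0.07194 K/W
  R_plaster = L/(kA) = 0.248/(0.228·20.7) = 0.05255 K/W
  R_common brick = L/(kA) = 0.132/(0.609·20.7) = 0.01047 K/W
ΣR = 0.001316 + 0.009434 + 0.07194 + 0.05255 + 0.01047 = 0.1457 K/W
Q = ΔT/ΣR = (1100 °C − 19.9 °C)/0.1457 = 7413 W
From the inner boundary to the fireclay brick/calcium silicate interface, ΣR_partial = 0.01075 K/W.
T_interface = T_in − Q·ΣR_partial = 1100 °C − (7413)(0.01075) = 1020 °C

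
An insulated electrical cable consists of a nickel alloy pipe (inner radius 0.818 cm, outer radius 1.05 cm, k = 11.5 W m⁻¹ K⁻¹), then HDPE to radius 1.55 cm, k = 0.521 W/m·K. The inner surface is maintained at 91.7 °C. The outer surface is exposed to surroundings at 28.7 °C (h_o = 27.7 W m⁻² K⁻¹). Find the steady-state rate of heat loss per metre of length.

Q' = 128 W/m

Resistance network (inner→outer):
  R'_nickel alloy = ln(0.0105/0.00818)/(2πk) = 0.2497/(2π·11.5) = 0.003456 m·K/W
  R'_HDPE = ln(0.0155/0.0105)/(2πk) = 0.3895/(2π·0.521) = 0.1190 m·K/W
  R'_conv,out = 1/(2πr h) = 1/(2π·0.0155·27.7) = 0.3707 m·K/W
ΣR = 0.003456 + 0.1190 + 0.3707 = 0.4932 m·K/W
Q' = ΔT/ΣR = (91.7 °C − 28.7 °C)/0.4932 = 128 W/m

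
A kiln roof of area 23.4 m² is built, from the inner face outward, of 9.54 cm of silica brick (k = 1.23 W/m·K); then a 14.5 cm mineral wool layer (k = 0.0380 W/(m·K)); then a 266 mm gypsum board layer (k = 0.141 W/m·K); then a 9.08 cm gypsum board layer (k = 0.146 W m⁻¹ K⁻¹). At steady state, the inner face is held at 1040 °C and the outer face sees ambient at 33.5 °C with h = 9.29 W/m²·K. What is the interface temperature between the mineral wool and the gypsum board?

T = 438 °C

Series thermal resistances, inner to outer:
  R_silica brick = L/(kA) = 0.0954/(1.23·23.4) = 0.003315 K/W
  R_mineral wool = L/(kA) = 0.145/(0.0380·23.4) = 0.1631 K/W
  R_gypsum board = L/(kA) = 0.266/(0.141·23.4) = 0.08062 K/W
  R_gypsum board = L/(kA) = 0.0908/(0.146·23.4) = 0.02658 K/W
  R_conv,out = 1/(hA) = 1/(9.29·23.4) = 0.004600 K/W
ΣR = 0.003315 + 0.1631 + 0.08062 + 0.02658 + 0.004600 = 0.2782 K/W
Q = ΔT/ΣR = (1040 °C − 33.5 °C)/0.2782 = 3618 W
From the inner boundary to the mineral wool/gypsum board interface, ΣR_partial = 0.1664 K/W.
T_interface = T_in − Q·ΣR_partial = 1040 °C − (3618)(0.1664) = 438 °C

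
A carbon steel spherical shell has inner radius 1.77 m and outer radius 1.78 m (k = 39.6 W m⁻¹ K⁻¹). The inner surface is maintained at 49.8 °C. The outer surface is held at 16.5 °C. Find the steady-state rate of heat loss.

Q = 5220 kW

Q = 4πk·ΔT/(1/r₁ − 1/r₂) = 4π × 39.6 × 33.3 / (1/1.77 − 1/1.78) = 5.22×10^6 W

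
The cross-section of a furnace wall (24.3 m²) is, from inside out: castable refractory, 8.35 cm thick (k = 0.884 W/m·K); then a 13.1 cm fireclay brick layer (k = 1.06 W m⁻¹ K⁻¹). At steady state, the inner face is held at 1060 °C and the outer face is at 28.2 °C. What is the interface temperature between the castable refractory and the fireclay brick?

T = 613 °C

Treat each layer as a resistance in series:
  R_castable refractory = L/(kA) = 0.0835/(0.884·24.3) = 0.003887 K/W
  R_fireclay brick = L/(kA) = 0.131/(1.06·24.3) = 0.005086 K/W
ΣR = 0.003887 + 0.005086 = 0.008973 K/W
Q = ΔT/ΣR = (1060 °C − 28.2 °C)/0.008973 = 1.150×10^5 W
From the inner boundary to the castable refractory/fireclay brick interface, ΣR_partial = 0.003887 K/W.
T_interface = T_in − Q·ΣR_partial = 1060 °C − (1.150×10^5)(0.003887) = 613 °C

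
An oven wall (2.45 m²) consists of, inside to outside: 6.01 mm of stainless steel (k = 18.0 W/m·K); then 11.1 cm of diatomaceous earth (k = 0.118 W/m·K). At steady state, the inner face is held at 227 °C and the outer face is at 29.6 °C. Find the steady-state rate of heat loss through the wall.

Series thermal resistances, inner to outer:
  R_stainless steel = L/(kA) = 0.00601/(18.0·2.45) = 1.363×10^-4 K/W
  R_diatomaceous earth = L/(kA) = 0.111/(0.118·2.45) = 0.3840 K/W
ΣR = 1.363×10^-4 + 0.3840 = 0.3841 K/W
Q = ΔT/ΣR = (227 °C − 29.6 °C)/0.3841 = 514 W

Q = 514 W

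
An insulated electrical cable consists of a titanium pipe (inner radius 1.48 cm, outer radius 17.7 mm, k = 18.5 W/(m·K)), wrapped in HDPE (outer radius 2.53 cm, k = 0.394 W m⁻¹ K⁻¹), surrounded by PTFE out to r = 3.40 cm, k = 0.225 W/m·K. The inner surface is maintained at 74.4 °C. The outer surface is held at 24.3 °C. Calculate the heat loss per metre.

Q' = 141 W/m

Resistance network (inner→outer):
  R'_titanium = ln(0.0177/0.0148)/(2πk) = 0.1789/(2π·18.5) = 0.001539 m·K/W
  R'_HDPE = ln(0.0253/0.0177)/(2πk) = 0.3572/(2π·0.394) = 0.1443 m·K/W
  R'_PTFE = ln(0.0340/0.0253)/(2πk) = 0.2956/(2π·0.225) = 0.2091 m·K/W
ΣR = 0.001539 + 0.1443 + 0.2091 = 0.3549 m·K/W
Q' = ΔT/ΣR = (74.4 °C − 24.3 °C)/0.3549 = 141 W/m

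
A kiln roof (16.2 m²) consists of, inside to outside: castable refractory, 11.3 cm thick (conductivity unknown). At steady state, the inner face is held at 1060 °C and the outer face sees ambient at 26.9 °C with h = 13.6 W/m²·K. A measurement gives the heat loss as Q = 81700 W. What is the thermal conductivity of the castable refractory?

k = 0.860 W/m·K

ΣR = ΔT/Q = |1060 − 26.9|/81700 = 0.01265 K/W
Known resistances:
  R_conv,out = 1/(hA) = 1/(13.6·16.2) = 0.004539 K/W
R_castable refractory = ΣR − ΣR_known = 0.01265 − 0.004539 = 0.008111 K/W
L/(kA) = 0.008111 ⇒ k = 0.113/(0.008111·16.2) = 0.860 W/m·K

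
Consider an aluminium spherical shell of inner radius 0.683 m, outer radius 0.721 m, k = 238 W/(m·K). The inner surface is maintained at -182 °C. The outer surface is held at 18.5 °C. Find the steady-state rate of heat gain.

Q = 4πk·ΔT/(1/r₁ − 1/r₂) = 4π × 238 × 200.5 / (1/0.683 − 1/0.721) = 7.77×10^6 W

Q = 7.77×10^6 W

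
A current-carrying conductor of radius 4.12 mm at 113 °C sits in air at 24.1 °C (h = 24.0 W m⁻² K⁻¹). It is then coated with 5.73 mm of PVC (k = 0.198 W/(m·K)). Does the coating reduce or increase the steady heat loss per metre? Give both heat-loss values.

Critical radius for a cylinder: r_cr = k/h = 0.00825 m = 0.825 cm.
Outer radius after coating: r₂ = 0.00412 + 0.00573 = 0.00985 m.
r₁ < r_cr < r₂: heat loss rises to a maximum at r_cr then falls. Whether the coating helps depends on whether Q(r₂) has dropped back below Q(r₁).
Bare: R = 1/(2πr₁h) = 1.610 m·K/W; Q = 88.9/1.610 = 55.2 W/m.
Coated: R = R_cond + R_conv = 1.374 m·K/W; Q = 88.9/1.374 = 64.7 W/m.

increases: 55.2 → 64.7 W/m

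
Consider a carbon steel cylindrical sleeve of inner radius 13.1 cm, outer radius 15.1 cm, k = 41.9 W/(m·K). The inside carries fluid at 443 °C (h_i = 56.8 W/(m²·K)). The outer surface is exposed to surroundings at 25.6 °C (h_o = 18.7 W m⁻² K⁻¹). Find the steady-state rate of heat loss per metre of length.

Resistance network (inner→outer):
  R'_conv,in = 1/(2πr h) = 1/(2π·0.131·56.8) = 0.02139 m·K/W
  R'_carbon steel = ln(0.151/0.131)/(2πk) = 0.1421/(2π·41.9) = 5.397×10^-4 m·K/W
  R'_conv,out = 1/(2πr h) = 1/(2π·0.151·18.7) = 0.05636 m·K/W
ΣR = 0.02139 + 5.397×10^-4 + 0.05636 = 0.07829 m·K/W
Q' = ΔT/ΣR = (443 °C − 25.6 °C)/0.07829 = 5330 W/m

Q' = 5.33 kW/m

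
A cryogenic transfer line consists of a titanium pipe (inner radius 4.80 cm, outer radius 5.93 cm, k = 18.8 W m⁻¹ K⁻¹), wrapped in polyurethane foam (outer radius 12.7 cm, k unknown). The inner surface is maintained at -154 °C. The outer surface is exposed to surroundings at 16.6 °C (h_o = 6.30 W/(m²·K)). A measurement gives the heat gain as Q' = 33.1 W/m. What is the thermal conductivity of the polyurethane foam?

k = 0.0245 W/m·K

ΣR = ΔT/Q' = |-154 − 16.6|/33.1 = 5.154 m·K/W
Known resistances:
  R'_titanium = ln(0.0593/0.0480)/(2πk) = 0.2114/(2π·18.8) = 0.001790 m·K/W
  R'_conv,out = 1/(2πr h) = 1/(2π·0.127·6.30) = 0.1989 m·K/W
R_polyurethane foam = ΣR − ΣR_known = 5.154 − 0.2007 = 4.953 m·K/W
ln(r₂/r₁)/(2πk) = 4.953 ⇒ k = 0.7616/(2π·4.953) = 0.0245 W/m·K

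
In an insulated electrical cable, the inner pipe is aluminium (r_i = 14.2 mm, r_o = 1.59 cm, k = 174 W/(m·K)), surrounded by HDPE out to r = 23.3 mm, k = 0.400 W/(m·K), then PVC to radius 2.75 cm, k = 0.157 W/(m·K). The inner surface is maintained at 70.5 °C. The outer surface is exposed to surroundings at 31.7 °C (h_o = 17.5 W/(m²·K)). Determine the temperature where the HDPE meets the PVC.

Series thermal resistances, inner to outer:
  R'_aluminium = ln(0.0159/0.0142)/(2πk) = 0.1131/(2π·174) = 1.034×10^-4 m·K/W
  R'_HDPE = ln(0.0233/0.0159)/(2πk) = 0.3821/(2π·0.400) = 0.1520 m·K/W
  R'_PVC = ln(0.0275/0.0233)/(2πk) = 0.1657/(2π·0.157) = 0.1680 m·K/W
  R'_conv,out = 1/(2πr h) = 1/(2π·0.0275·17.5) = 0.3307 m·K/W
ΣR = 1.034×10^-4 + 0.1520 + 0.1680 + 0.3307 = 0.6508 m·K/W
Q' = ΔT/ΣR = (70.5 °C − 31.7 °C)/0.6508 = 59.62 W/m
From the inner boundary to the HDPE/PVC interface, ΣR_partial = 0.1521 m·K/W.
T_interface = T_in − Q'·ΣR_partial = 70.5 °C − (59.62)(0.1521) = 61.4 °C

T = 61.4 °C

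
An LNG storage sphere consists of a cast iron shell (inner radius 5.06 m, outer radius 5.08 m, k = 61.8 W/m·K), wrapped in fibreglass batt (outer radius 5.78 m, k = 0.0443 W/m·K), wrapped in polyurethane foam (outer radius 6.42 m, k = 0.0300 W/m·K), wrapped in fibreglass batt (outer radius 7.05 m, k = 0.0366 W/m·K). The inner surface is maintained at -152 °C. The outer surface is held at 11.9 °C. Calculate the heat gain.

Q = 1380 W

Treat each layer as a resistance in series:
  R_cast iron = (1/5.06 − 1/5.08)/(4πk) = 7.781×10^-4/(4π·61.8) = 1.002×10^-6 K/W
  R_fibreglass batt = (1/5.08 − 1/5.78)/(4πk) = 0.02384/(4π·0.0443) = 0.04282 K/W
  R_polyurethane foam = (1/5.78 − 1/6.42)/(4πk) = 0.01725/(4π·0.0300) = 0.04575 K/W
  R_fibreglass batt = (1/6.42 − 1/7.05)/(4πk) = 0.01392/(4π·0.0366) = 0.03026 K/W
ΣR = 1.002×10^-6 + 0.04282 + 0.04575 + 0.03026 = 0.1188 K/W
Q = ΔT/ΣR = (-152 °C − 11.9 °C)/0.1188 = -1380 W
(Negative Q ⇒ heat flows inward; heat gain = 1380 W.)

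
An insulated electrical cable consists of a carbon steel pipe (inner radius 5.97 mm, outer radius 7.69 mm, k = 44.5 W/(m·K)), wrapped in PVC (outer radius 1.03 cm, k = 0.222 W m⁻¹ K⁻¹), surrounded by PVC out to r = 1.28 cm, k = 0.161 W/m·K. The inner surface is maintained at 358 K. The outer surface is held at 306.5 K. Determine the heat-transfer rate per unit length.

Q' = 121 W/m

Resistance network (inner→outer):
  R'_carbon steel = ln(0.00769/0.00597)/(2πk) = 0.2532/(2π·44.5) = 9.055×10^-4 m·K/W
  R'_PVC = ln(0.0103/0.00769)/(2πk) = 0.2922/(2π·0.222) = 0.2095 m·K/W
  R'_PVC = ln(0.0128/0.0103)/(2πk) = 0.2173/(2π·0.161) = 0.2148 m·K/W
ΣR = 9.055×10^-4 + 0.2095 + 0.2148 = 0.4252 m·K/W
Q' = ΔT/ΣR = (358 K − 306.5 K)/0.4252 = 121 W/m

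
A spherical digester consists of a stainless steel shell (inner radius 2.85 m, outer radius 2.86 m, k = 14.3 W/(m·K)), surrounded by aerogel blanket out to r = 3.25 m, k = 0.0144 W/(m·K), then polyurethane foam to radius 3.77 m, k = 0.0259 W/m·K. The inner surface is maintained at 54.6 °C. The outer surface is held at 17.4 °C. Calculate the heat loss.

Resistance network (inner→outer):
  R_stainless steel = (1/2.85 − 1/2.86)/(4πk) = 0.001227/(4π·14.3) = 6.827×10^-6 K/W
  R_aerogel blanket = (1/2.86 − 1/3.25)/(4πk) = 0.04196/(4π·0.0144) = 0.2319 K/W
  R_polyurethane foam = (1/3.25 − 1/3.77)/(4πk) = 0.04244/(4π·0.0259) = 0.1304 K/W
ΣR = 6.827×10^-6 + 0.2319 + 0.1304 = 0.3623 K/W
Q = ΔT/ΣR = (54.6 °C − 17.4 °C)/0.3623 = 103 W

Q = 103 W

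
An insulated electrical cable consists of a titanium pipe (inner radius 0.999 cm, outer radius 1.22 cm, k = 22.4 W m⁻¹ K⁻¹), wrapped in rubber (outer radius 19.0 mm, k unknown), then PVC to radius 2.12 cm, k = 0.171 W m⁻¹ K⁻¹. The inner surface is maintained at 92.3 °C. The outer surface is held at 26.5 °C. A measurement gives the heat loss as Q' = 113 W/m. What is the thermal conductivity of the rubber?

ΣR = ΔT/Q' = |92.3 − 26.5|/113 = 0.5823 m·K/W
Known resistances:
  R'_titanium = ln(0.0122/0.00999)/(2πk) = 0.1999/(2π·22.4) = 0.001420 m·K/W
  R'_PVC = ln(0.0212/0.0190)/(2πk) = 0.1096/(2π·0.171) = 0.1020 m·K/W
R_rubber = ΣR − ΣR_known = 0.5823 − 0.1034 = 0.4789 m·K/W
ln(r₂/r₁)/(2πk) = 0.4789 ⇒ k = 0.4430/(2π·0.4789) = 0.147 W/m·K

k = 0.147 W/m·K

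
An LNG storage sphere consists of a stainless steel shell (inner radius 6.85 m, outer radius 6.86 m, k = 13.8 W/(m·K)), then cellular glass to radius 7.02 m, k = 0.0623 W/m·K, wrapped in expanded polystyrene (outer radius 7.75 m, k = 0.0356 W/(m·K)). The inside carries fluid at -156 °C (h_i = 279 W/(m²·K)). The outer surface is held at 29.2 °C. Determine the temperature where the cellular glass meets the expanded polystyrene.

T = -133 °C

Series thermal resistances, inner to outer:
  R_conv,in = 1/(4πr²h) = 1/(4π·6.85²·279) = 6.079×10^-6 K/W
  R_stainless steel = (1/6.85 − 1/6.86)/(4πk) = 2.128×10^-4/(4π·13.8) = 1.227×10^-6 K/W
  R_cellular glass = (1/6.86 − 1/7.02)/(4πk) = 0.003322/(4π·0.0623) = 0.004244 K/W
  R_expanded polystyrene = (1/7.02 − 1/7.75)/(4πk) = 0.01342/(4π·0.0356) = 0.02999 K/W
ΣR = 6.079×10^-6 + 1.227×10^-6 + 0.004244 + 0.02999 = 0.03424 K/W
Q = ΔT/ΣR = (-156 °C − 29.2 °C)/0.03424 = -5409 W
From the inner boundary to the cellular glass/expanded polystyrene interface, ΣR_partial = 0.004251 K/W.
T_interface = T_in − Q·ΣR_partial = -156 °C − (-5409)(0.004251) = -133 °C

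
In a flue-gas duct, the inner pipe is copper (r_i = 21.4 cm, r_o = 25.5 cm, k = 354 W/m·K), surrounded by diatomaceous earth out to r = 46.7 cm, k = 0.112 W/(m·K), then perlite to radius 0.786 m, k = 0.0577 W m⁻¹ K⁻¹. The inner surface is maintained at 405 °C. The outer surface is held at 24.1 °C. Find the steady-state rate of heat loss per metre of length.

Series thermal resistances, inner to outer:
  R'_copper = ln(0.255/0.214)/(2πk) = 0.1753/(2π·354) = 7.881×10^-5 m·K/W
  R'_diatomaceous earth = ln(0.467/0.255)/(2πk) = 0.6051/(2π·0.112) = 0.8598 m·K/W
  R'_perlite = ln(0.786/0.467)/(2πk) = 0.5206/(2π·0.0577) = 1.436 m·K/W
ΣR = 7.881×10^-5 + 0.8598 + 1.436 = 2.296 m·K/W
Q' = ΔT/ΣR = (405 °C − 24.1 °C)/2.296 = 166 W/m

Q' = 166 W/m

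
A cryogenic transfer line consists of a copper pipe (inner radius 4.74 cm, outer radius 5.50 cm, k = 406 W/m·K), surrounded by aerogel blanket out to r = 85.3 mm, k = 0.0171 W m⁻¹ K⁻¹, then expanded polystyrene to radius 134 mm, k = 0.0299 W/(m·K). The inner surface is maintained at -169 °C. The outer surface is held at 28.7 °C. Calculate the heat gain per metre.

Q' = 30.5 W/m

Resistance network (inner→outer):
  R'_copper = ln(0.0550/0.0474)/(2πk) = 0.1487/(2π·406) = 5.830×10^-5 m·K/W
  R'_aerogel blanket = ln(0.0853/0.0550)/(2πk) = 0.4388/(2π·0.0171) = 4.084 m·K/W
  R'_expanded polystyrene = ln(0.134/0.0853)/(2πk) = 0.4517/(2π·0.0299) = 2.404 m·K/W
ΣR = 5.830×10^-5 + 4.084 + 2.404 = 6.488 m·K/W
Q' = ΔT/ΣR = (-169 °C − 28.7 °C)/6.488 = -30.5 W/m
(Negative Q' ⇒ heat flows inward; heat gain = 30.5 W/m.)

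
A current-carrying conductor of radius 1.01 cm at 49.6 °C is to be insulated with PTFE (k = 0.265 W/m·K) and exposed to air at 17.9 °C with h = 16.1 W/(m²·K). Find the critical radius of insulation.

r_cr = 1.65 cm

For a cylinder, r_cr = k_ins/h = 0.265/16.1 = 0.0165 m = 1.65 cm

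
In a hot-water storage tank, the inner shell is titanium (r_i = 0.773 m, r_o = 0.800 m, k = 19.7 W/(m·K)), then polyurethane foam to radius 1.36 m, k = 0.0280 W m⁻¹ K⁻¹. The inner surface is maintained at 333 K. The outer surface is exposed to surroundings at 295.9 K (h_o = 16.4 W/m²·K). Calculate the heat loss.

Q = 25.3 W

Series thermal resistances, inner to outer:
  R_titanium = (1/0.773 − 1/0.800)/(4πk) = 0.04366/(4π·19.7) = 1.764×10^-4 K/W
  R_polyurethane foam = (1/0.800 − 1/1.36)/(4πk) = 0.5147/(4π·0.0280) = 1.463 K/W
  R_conv,out = 1/(4πr²h) = 1/(4π·1.36²·16.4) = 0.002623 K/W
ΣR = 1.764×10^-4 + 1.463 + 0.002623 = 1.466 K/W
Q = ΔT/ΣR = (333 K − 295.9 K)/1.466 = 25.3 W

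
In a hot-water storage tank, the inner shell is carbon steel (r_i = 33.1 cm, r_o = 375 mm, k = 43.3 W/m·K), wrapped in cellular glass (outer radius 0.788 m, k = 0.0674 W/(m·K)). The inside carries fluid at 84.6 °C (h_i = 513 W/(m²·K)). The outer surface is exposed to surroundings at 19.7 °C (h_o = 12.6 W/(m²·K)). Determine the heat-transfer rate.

Q = 39.0 W

Treat each layer as a resistance in series:
  R_conv,in = 1/(4πr²h) = 1/(4π·0.331²·513) = 0.001416 K/W
  R_carbon steel = (1/0.331 − 1/0.375)/(4πk) = 0.3545/(4π·43.3) = 6.515×10^-4 K/W
  R_cellular glass = (1/0.375 − 1/0.788)/(4πk) = 1.398/(4π·0.0674) = 1.650 K/W
  R_conv,out = 1/(4πr²h) = 1/(4π·0.788²·12.6) = 0.01017 K/W
ΣR = 0.001416 + 6.515×10^-4 + 1.650 + 0.01017 = 1.662 K/W
Q = ΔT/ΣR = (84.6 °C − 19.7 °C)/1.662 = 39.0 W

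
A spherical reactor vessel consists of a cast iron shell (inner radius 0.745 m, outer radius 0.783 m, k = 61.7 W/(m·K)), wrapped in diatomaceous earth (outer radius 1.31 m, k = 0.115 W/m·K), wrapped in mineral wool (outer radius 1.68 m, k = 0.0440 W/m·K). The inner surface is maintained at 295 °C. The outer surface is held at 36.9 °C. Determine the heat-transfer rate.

Treat each layer as a resistance in series:
  R_cast iron = (1/0.745 − 1/0.783)/(4πk) = 0.06514/(4π·61.7) = 8.402×10^-5 K/W
  R_diatomaceous earth = (1/0.783 − 1/1.31)/(4πk) = 0.5138/(4π·0.115) = 0.3555 K/W
  R_mineral wool = (1/1.31 − 1/1.68)/(4πk) = 0.1681/(4π·0.0440) = 0.3041 K/W
ΣR = 8.402×10^-5 + 0.3555 + 0.3041 = 0.6597 K/W
Q = ΔT/ΣR = (295 °C − 36.9 °C)/0.6597 = 391 W

Q = 391 W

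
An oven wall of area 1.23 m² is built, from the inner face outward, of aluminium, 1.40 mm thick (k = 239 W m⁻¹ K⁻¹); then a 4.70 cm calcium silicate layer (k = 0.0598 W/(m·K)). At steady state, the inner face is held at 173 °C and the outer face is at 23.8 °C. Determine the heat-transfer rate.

Q = 233 W

Treat each layer as a resistance in series:
  R_aluminium = L/(kA) = 0.00140/(239·1.23) = 4.762×10^-6 K/W
  R_calcium silicate = L/(kA) = 0.0470/(0.0598·1.23) = 0.6390 K/W
ΣR = 4.762×10^-6 + 0.6390 = 0.6390 K/W
Q = ΔT/ΣR = (173 °C − 23.8 °C)/0.6390 = 233 W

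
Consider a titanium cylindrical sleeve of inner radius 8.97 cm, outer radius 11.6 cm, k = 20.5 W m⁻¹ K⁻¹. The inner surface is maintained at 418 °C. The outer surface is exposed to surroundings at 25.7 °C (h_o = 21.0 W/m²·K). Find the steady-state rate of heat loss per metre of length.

Series thermal resistances, inner to outer:
  R'_titanium = ln(0.116/0.0897)/(2πk) = 0.2571/(2π·20.5) = 0.001996 m·K/W
  R'_conv,out = 1/(2πr h) = 1/(2π·0.116·21.0) = 0.06533 m·K/W
ΣR = 0.001996 + 0.06533 = 0.06733 m·K/W
Q' = ΔT/ΣR = (418 °C − 25.7 °C)/0.06733 = 5830 W/m

Q' = 5.83 kW/m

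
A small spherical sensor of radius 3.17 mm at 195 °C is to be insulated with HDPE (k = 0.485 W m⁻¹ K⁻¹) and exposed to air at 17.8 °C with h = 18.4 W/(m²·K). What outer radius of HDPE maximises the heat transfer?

For a sphere, r_cr = 2k_ins/h = 2·0.485/18.4 = 0.0527 m = 5.27 cm

r_cr = 5.27 cm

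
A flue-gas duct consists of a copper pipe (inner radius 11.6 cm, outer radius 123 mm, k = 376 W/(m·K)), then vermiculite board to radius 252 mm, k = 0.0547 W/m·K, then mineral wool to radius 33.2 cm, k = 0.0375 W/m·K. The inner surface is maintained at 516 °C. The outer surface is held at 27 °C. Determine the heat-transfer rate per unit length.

Q' = 150 W/m

Series thermal resistances, inner to outer:
  R'_copper = ln(0.123/0.116)/(2πk) = 0.05859/(2π·376) = 2.480×10^-5 m·K/W
  R'_vermiculite board = ln(0.252/0.123)/(2πk) = 0.7172/(2π·0.0547) = 2.087 m·K/W
  R'_mineral wool = ln(0.332/0.252)/(2πk) = 0.2757/(2π·0.0375) = 1.170 m·K/W
ΣR = 2.480×10^-5 + 2.087 + 1.170 = 3.257 m·K/W
Q' = ΔT/ΣR = (516 °C − 27 °C)/3.257 = 150 W/m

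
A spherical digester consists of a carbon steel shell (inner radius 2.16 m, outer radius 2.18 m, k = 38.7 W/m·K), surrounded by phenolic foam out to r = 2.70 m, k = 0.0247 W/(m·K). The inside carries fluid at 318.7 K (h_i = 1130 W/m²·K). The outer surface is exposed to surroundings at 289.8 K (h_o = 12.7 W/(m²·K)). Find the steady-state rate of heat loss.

Treat each layer as a resistance in series:
  R_conv,in = 1/(4πr²h) = 1/(4π·2.16²·1130) = 1.509×10^-5 K/W
  R_carbon steel = (1/2.16 − 1/2.18)/(4πk) = 0.004247/(4π·38.7) = 8.734×10^-6 K/W
  R_phenolic foam = (1/2.18 − 1/2.70)/(4πk) = 0.08835/(4π·0.0247) = 0.2846 K/W
  R_conv,out = 1/(4πr²h) = 1/(4π·2.70²·12.7) = 8.595×10^-4 K/W
ΣR = 1.509×10^-5 + 8.734×10^-6 + 0.2846 + 8.595×10^-4 = 0.2855 K/W
Q = ΔT/ΣR = (318.7 K − 289.8 K)/0.2855 = 101 W

Q = 101 W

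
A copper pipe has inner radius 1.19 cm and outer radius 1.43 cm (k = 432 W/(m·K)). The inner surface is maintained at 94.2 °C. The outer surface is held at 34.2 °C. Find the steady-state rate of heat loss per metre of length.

Q' = 2πk·ΔT/ln(r₂/r₁) = 2π × 432 × 60 / ln(0.0143/0.0119) = 8.86×10^5 W/m

Q' = 8.86×10^5 W/m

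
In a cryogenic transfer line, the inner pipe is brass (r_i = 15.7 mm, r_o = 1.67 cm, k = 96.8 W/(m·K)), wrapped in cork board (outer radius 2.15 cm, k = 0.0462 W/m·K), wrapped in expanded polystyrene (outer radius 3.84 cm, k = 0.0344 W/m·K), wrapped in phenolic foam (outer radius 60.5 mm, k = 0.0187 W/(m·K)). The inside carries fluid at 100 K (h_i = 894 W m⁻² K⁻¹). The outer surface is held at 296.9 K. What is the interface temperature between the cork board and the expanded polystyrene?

T = 123 K

Resistance network (inner→outer):
  R'_conv,in = 1/(2πr h) = 1/(2π·0.0157·894) = 0.01134 m·K/W
  R'_brass = ln(0.0167/0.0157)/(2πk) = 0.06175/(2π·96.8) = 1.015×10^-4 m·K/W
  R'_cork board = ln(0.0215/0.0167)/(2πk) = 0.2526/(2π·0.0462) = 0.8703 m·K/W
  R'_expanded polystyrene = ln(0.0384/0.0215)/(2πk) = 0.5800/(2π·0.0344) = 2.683 m·K/W
  R'_phenolic foam = ln(0.0605/0.0384)/(2πk) = 0.4546/(2π·0.0187) = 3.869 m·K/W
ΣR = 0.01134 + 1.015×10^-4 + 0.8703 + 2.683 + 3.869 = 7.434 m·K/W
Q' = ΔT/ΣR = (100 K − 296.9 K)/7.434 = -26.49 W/m
From the inner boundary to the cork board/expanded polystyrene interface, ΣR_partial = 0.8817 m·K/W.
T_interface = T_in − Q'·ΣR_partial = 100 K − (-26.49)(0.8817) = 123 K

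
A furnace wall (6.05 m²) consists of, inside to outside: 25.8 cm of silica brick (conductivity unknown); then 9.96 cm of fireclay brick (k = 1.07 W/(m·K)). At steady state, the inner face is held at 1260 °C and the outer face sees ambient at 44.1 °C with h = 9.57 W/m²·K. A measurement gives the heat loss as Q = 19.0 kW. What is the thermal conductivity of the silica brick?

ΣR = ΔT/Q = |1260 − 44.1|/19000 = 0.06399 K/W
Known resistances:
  R_fireclay brick = L/(kA) = 0.0996/(1.07·6.05) = 0.01539 K/W
  R_conv,out = 1/(hA) = 1/(9.57·6.05) = 0.01727 K/W
R_silica brick = ΣR − ΣR_known = 0.06399 − 0.03266 = 0.03133 K/W
L/(kA) = 0.03133 ⇒ k = 0.258/(0.03133·6.05) = 1.36 W/m·K

k = 1.36 W/m·K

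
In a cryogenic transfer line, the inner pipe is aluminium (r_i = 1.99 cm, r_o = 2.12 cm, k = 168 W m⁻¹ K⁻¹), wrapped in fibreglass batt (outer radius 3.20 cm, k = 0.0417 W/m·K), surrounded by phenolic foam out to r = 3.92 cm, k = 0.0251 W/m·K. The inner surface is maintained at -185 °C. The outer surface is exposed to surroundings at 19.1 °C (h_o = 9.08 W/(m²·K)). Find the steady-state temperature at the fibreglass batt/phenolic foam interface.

Treat each layer as a resistance in series:
  R'_aluminium = ln(0.0212/0.0199)/(2πk) = 0.06328/(2π·168) = 5.995×10^-5 m·K/W
  R'_fibreglass batt = ln(0.0320/0.0212)/(2πk) = 0.4117/(2π·0.0417) = 1.571 m·K/W
  R'_phenolic foam = ln(0.0392/0.0320)/(2πk) = 0.2029/(2π·0.0251) = 1.287 m·K/W
  R'_conv,out = 1/(2πr h) = 1/(2π·0.0392·9.08) = 0.4471 m·K/W
ΣR = 5.995×10^-5 + 1.571 + 1.287 + 0.4471 = 3.305 m·K/W
Q' = ΔT/ΣR = (-185 °C − 19.1 °C)/3.305 = -61.75 W/m
From the inner boundary to the fibreglass batt/phenolic foam interface, ΣR_partial = 1.571 m·K/W.
T_interface = T_in − Q'·ΣR_partial = -185 °C − (-61.75)(1.571) = -88.0 °C

T = -88.0 °C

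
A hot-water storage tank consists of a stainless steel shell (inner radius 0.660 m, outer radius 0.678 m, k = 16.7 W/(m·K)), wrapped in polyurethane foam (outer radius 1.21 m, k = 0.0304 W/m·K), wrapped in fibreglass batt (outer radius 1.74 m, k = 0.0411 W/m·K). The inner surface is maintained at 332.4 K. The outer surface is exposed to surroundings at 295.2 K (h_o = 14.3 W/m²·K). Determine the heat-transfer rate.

Q = 17.0 W

Resistance network (inner→outer):
  R_stainless steel = (1/0.660 − 1/0.678)/(4πk) = 0.04023/(4π·16.7) = 1.917×10^-4 K/W
  R_polyurethane foam = (1/0.678 − 1/1.21)/(4πk) = 0.6485/(4π·0.0304) = 1.698 K/W
  R_fibreglass batt = (1/1.21 − 1/1.74)/(4πk) = 0.2517/(4π·0.0411) = 0.4874 K/W
  R_conv,out = 1/(4πr²h) = 1/(4π·1.74²·14.3) = 0.001838 K/W
ΣR = 1.917×10^-4 + 1.698 + 0.4874 + 0.001838 = 2.187 K/W
Q = ΔT/ΣR = (332.4 K − 295.2 K)/2.187 = 17.0 W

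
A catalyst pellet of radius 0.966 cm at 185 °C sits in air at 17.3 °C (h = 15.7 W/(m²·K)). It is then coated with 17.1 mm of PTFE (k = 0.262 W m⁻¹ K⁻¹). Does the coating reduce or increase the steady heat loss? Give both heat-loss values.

increases: 3.09 → 6.17 W

Critical radius for a sphere: r_cr = 2k/h = 0.0334 m = 3.34 cm.
Outer radius after coating: r₂ = 0.00966 + 0.0171 = 0.02676 m.
Since r₁ < r_cr and r₂ ≤ r_cr, the coating moves toward the maximum at r_cr — heat loss rises.
Bare: R = 1/(4πr₁²h) = 54.32 K/W; Q = 167.7/54.32 = 3.09 W.
Coated: R = R_cond + R_conv = 27.17 K/W; Q = 167.7/27.17 = 6.17 W.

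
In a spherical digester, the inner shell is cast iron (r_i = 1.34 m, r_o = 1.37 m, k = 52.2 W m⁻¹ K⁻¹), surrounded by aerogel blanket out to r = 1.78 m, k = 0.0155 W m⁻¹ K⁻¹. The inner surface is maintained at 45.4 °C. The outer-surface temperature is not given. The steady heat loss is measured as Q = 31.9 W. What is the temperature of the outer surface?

T_out = 17.9 °C

Sum the resistances:
  R_cast iron = (1/1.34 − 1/1.37)/(4πk) = 0.01634/(4π·52.2) = 2.491×10^-5 K/W
  R_aerogel blanket = (1/1.37 − 1/1.78)/(4πk) = 0.1681/(4π·0.0155) = 0.8632 K/W
ΣR = 0.8632 K/W
ΔT = Q·ΣR = 31.9 × 0.8632 = 27.54 K
Heat flows outward, so T_out = T_in − ΔT = 45.4 − 27.54 = 17.9 °C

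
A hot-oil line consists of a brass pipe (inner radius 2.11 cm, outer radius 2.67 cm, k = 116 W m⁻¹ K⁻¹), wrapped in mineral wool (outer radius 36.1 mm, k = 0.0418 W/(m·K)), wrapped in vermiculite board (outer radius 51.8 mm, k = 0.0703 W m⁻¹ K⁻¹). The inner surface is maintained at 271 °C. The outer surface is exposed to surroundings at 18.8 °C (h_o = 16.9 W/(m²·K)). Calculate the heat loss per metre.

Q' = 117 W/m

Series thermal resistances, inner to outer:
  R'_brass = ln(0.0267/0.0211)/(2πk) = 0.2354/(2π·116) = 3.230×10^-4 m·K/W
  R'_mineral wool = ln(0.0361/0.0267)/(2πk) = 0.3016/(2π·0.0418) = 1.148 m·K/W
  R'_vermiculite board = ln(0.0518/0.0361)/(2πk) = 0.3611/(2π·0.0703) = 0.8175 m·K/W
  R'_conv,out = 1/(2πr h) = 1/(2π·0.0518·16.9) = 0.1818 m·K/W
ΣR = 3.230×10^-4 + 1.148 + 0.8175 + 0.1818 = 2.148 m·K/W
Q' = ΔT/ΣR = (271 °C − 18.8 °C)/2.148 = 117 W/m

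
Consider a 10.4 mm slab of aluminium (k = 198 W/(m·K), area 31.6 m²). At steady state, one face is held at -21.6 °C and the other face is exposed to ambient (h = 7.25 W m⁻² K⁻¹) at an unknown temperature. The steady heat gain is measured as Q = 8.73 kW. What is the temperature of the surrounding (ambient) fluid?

Sum the resistances:
  R_aluminium = L/(kA) = 0.0104/(198·31.6) = 1.662×10^-6 K/W
  R_conv,out = 1/(hA) = 1/(7.25·31.6) = 0.004365 K/W
ΣR = 0.004367 K/W
ΔT = Q·ΣR = 8730 × 0.004367 = 38.12 K
Heat flows inward, so T_out = T_in + ΔT = -21.6 + 38.12 = 16.5 °C

T_out = 16.5 °C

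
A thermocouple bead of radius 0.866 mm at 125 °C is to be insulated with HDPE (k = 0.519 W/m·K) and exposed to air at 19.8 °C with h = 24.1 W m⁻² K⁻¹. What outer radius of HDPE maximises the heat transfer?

For a sphere, r_cr = 2k_ins/h = 2·0.519/24.1 = 0.0431 m = 4.31 cm

r_cr = 4.31 cm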